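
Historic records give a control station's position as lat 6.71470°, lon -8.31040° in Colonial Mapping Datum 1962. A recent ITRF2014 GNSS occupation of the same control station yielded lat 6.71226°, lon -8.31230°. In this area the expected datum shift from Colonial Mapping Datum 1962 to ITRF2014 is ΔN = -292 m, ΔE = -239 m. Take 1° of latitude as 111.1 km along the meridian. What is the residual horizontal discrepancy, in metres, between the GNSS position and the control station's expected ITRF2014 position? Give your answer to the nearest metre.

36 m

Observed coordinate differences: Δφ = -0.00244°, Δλ = -0.00190°.
Converting to metres (1° lat = 111100 m, cos φ = 0.993141): observed ΔN = -271.1 m, observed ΔE = -209.6 m.
Subtracting the expected shift leaves a residual of -271.1 − (-292) = 20.9 m north and -209.6 − (-239) = 29.4 m east.
Residual distance = √(20.9² + 29.4²) = 36.0 m.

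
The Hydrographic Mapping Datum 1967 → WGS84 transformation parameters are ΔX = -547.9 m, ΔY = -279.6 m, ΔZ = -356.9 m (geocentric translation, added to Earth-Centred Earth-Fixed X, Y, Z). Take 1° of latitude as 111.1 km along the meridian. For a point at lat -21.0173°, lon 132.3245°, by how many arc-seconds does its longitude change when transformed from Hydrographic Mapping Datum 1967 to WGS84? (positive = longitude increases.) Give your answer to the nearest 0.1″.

Δλ = 20.6″

sin φ = -0.358650, cos φ = 0.933472, sin λ = 0.739343, cos λ = -0.673329.
East component: ΔE = −sin λ·ΔX + cos λ·ΔY = −(0.739343)(-547.9) + (-0.673329)(-279.6) = 593.35 m.
1° of latitude spans 111100 m; at latitude φ, 1° of longitude spans that × cos φ = 103708.8 m, so Δλ = 593.35 / 103708.8 × 3600 = 20.597″.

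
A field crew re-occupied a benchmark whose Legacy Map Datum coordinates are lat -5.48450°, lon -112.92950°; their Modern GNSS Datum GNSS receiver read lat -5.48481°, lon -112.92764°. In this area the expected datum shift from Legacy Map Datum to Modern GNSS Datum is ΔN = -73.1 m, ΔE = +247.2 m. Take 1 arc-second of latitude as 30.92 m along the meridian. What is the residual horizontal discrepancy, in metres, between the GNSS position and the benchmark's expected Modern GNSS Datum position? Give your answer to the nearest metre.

Observed coordinate differences: Δφ = -0.00031°, Δλ = +0.00186°.
Converting to metres (1° lat = 111312 m, cos φ = 0.995422): observed ΔN = -34.5 m, observed ΔE = 206.1 m.
Subtracting the expected shift leaves a residual of -34.5 − (-73.1) = 38.6 m north and 206.1 − (247.2) = -41.1 m east.
Residual distance = √(38.6² + (-41.1)²) = 56.4 m.

56 m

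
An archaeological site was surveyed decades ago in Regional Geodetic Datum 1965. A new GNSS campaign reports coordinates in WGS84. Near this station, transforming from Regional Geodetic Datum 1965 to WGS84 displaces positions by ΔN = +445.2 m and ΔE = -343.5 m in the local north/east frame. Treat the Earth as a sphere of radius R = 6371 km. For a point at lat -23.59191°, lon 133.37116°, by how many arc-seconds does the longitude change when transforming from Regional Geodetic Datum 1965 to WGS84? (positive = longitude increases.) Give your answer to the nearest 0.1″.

At latitude -23.59191°, cos φ = 0.916419.
One radian of longitude at latitude φ spans R cos φ, so Δλ = ΔE / (R cos φ) = -343.5 / (6371000 × 0.916419) = -5.8834e-05 rad = -12.135″.

Δλ = -12.1″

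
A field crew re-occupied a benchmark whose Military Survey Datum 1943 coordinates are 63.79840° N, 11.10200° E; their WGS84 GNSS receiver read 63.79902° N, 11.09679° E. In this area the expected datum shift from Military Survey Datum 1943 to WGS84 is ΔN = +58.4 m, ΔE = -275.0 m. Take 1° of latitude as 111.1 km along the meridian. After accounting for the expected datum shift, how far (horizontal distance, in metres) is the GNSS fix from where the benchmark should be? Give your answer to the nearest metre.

22 m

Observed coordinate differences: Δφ = +0.00062°, Δλ = -0.00521°.
Converting to metres (1° lat = 111100 m, cos φ = 0.441531): observed ΔN = 68.9 m, observed ΔE = -255.6 m.
Subtracting the expected shift leaves a residual of 68.9 − (58.4) = 10.5 m north and -255.6 − (-275.0) = 19.4 m east.
Residual distance = √(10.5² + 19.4²) = 22.1 m.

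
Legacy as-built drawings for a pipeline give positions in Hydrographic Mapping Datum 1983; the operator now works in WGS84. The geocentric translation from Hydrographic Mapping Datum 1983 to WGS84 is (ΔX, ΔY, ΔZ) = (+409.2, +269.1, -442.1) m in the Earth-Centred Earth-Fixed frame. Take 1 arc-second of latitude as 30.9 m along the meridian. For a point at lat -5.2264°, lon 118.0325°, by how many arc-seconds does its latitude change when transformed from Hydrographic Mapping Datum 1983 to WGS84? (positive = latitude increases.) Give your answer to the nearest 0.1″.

sin φ = -0.091091, cos φ = 0.995843, sin λ = 0.882681, cos λ = -0.469972.
North component: ΔN = −sin φ cos λ·ΔX − sin φ sin λ·ΔY + cos φ·ΔZ = −(-0.091091)(-0.469972)(409.2) − (-0.091091)(0.882681)(269.1) + (0.995843)(-442.1) = -436.14 m.
1° of latitude spans 3600 × 30.90 = 111240 m, so Δφ = -436.14 / 111240 × 3600 = -14.115″.

Δφ = -14.1″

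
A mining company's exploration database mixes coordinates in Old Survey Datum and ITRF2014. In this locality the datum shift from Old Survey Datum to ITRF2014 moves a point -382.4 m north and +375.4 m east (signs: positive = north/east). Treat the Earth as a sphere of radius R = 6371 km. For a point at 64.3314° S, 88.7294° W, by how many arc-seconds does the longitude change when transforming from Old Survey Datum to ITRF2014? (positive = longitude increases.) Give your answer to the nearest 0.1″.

At latitude -64.3314°, cos φ = 0.433165.
One radian of longitude at latitude φ spans R cos φ, so Δλ = ΔE / (R cos φ) = 375.4 / (6371000 × 0.433165) = 1.3603e-04 rad = 28.058″.

Δλ = 28.1″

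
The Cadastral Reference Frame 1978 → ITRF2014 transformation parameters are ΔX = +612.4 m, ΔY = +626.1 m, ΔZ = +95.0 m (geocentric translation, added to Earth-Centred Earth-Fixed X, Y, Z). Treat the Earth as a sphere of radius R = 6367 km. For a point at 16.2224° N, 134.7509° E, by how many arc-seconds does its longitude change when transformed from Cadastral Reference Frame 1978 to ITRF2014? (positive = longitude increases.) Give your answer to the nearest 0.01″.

Δλ = -29.55″

sin φ = 0.279367, cos φ = 0.960185, sin λ = 0.710174, cos λ = -0.704026.
East component: ΔE = −sin λ·ΔX + cos λ·ΔY = −(0.710174)(612.4) + (-0.704026)(626.1) = -875.70 m.
1° of latitude spans πR/180 = 111125 m; at latitude φ, 1° of longitude spans that × cos φ = 106700.6 m, so Δλ = -875.70 / 106700.6 × 3600 = -29.546″.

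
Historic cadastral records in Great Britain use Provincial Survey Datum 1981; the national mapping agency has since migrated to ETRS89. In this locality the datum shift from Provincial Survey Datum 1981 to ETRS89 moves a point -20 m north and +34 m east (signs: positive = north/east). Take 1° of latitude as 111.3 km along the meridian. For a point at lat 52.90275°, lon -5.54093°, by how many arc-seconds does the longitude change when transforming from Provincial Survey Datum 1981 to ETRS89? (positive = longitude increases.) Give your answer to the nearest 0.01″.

Δλ = 1.82″

At latitude 52.90275°, cos φ = 0.603170.
1° of longitude at this latitude = 111.3 × cos φ = 67.13 km, so Δλ = 34.0 / 67132.8 = 0.0005065° = 1.823″.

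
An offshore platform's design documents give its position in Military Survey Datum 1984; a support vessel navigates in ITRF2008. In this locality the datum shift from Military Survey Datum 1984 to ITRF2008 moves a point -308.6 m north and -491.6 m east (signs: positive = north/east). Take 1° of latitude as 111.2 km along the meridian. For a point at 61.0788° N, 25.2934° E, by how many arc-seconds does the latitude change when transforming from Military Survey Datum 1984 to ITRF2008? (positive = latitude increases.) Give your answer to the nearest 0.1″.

Δφ = -10.0″

1° of latitude = 111.2 km, so Δφ = -308.6 / 111200 = -0.0027752° = -9.991″.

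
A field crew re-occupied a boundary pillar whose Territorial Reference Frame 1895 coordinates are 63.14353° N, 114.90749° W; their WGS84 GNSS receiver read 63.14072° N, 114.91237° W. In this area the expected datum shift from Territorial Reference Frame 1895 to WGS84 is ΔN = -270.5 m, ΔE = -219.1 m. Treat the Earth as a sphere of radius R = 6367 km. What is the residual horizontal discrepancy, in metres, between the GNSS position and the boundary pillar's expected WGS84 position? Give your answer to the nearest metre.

Observed coordinate differences: Δφ = -0.00281°, Δλ = -0.00488°.
Converting to metres (1° lat = 111125 m, cos φ = 0.451757): observed ΔN = -312.3 m, observed ΔE = -245.0 m.
Subtracting the expected shift leaves a residual of -312.3 − (-270.5) = -41.8 m north and -245.0 − (-219.1) = -25.9 m east.
Residual distance = √((-41.8)² + (-25.9)²) = 49.1 m.

49 m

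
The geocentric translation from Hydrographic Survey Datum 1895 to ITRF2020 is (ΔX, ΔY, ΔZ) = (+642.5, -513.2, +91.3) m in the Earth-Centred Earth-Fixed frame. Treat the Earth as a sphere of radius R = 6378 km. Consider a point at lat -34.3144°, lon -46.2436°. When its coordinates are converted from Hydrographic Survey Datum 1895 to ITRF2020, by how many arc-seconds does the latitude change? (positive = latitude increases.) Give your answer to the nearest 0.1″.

Δφ = 17.3″

sin φ = -0.563734, cos φ = 0.825957, sin λ = -0.722287, cos λ = 0.691594.
North component: ΔN = −sin φ cos λ·ΔX − sin φ sin λ·ΔY + cos φ·ΔZ = −(-0.563734)(0.691594)(642.5) − (-0.563734)(-0.722287)(-513.2) + (0.825957)(91.3) = 534.87 m.
1° of latitude spans πR/180 = 111317 m, so Δφ = 534.87 / 111317 × 3600 = 17.298″.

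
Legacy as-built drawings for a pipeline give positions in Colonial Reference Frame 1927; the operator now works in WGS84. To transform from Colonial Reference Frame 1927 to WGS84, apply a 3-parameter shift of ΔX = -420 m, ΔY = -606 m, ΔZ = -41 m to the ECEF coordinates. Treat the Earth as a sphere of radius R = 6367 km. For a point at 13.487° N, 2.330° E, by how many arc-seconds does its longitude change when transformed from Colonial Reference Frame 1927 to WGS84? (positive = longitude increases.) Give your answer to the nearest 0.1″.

sin φ = 0.233225, cos φ = 0.972423, sin λ = 0.040655, cos λ = 0.999173.
East component: ΔE = −sin λ·ΔX + cos λ·ΔY = −(0.040655)(-420) + (0.999173)(-606) = -588.42 m.
1° of latitude spans πR/180 = 111125 m; at latitude φ, 1° of longitude spans that × cos φ = 108060.6 m, so Δλ = -588.42 / 108060.6 × 3600 = -19.603″.

Δλ = -19.6″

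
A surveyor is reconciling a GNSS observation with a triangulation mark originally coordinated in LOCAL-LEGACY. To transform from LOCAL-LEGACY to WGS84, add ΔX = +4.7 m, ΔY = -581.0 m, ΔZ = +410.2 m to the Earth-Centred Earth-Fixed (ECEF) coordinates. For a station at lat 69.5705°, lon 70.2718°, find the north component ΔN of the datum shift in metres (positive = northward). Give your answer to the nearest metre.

ΔN = 654 m

At φ = 69.5705°, λ = 70.2718°: sin φ = 0.937102, cos φ = 0.349055, sin λ = 0.941305, cos λ = 0.337559.
ΔN = −sin φ cos λ·ΔX − sin φ sin λ·ΔY + cos φ·ΔZ = −(0.937102)(0.337559)(4.7) − (0.937102)(0.941305)(-581.0) + (0.349055)(410.2) = 654.19 m.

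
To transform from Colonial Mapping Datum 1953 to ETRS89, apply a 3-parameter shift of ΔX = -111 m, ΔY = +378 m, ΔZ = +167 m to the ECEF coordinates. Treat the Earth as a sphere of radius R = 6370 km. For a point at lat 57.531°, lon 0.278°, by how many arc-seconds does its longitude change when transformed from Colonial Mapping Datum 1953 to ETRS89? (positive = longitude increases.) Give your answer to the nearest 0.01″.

sin φ = 0.843682, cos φ = 0.536843, sin λ = 0.004852, cos λ = 0.999988.
East component: ΔE = −sin λ·ΔX + cos λ·ΔY = −(0.004852)(-111) + (0.999988)(378) = 378.53 m.
1° of latitude spans πR/180 = 111177 m; at latitude φ, 1° of longitude spans that × cos φ = 59684.9 m, so Δλ = 378.53 / 59684.9 × 3600 = 22.832″.

Δλ = 22.83″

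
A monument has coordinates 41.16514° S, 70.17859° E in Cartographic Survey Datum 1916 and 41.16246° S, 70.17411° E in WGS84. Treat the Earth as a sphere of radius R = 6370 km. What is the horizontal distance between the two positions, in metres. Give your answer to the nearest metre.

479 m

Δφ = -41.16246° − -41.16514° = +0.00268°; Δλ = 70.17411° − 70.17859° = -0.00448°.
1° along a meridian = πR/180 = 111177 m.
ΔN = Δφ × 111177 = 298.0 m; ΔE = Δλ × 111177 × cos(-41.16514°) = -0.00448 × 111177 × 0.752816 = -375.0 m.
Distance = √(ΔE² + ΔN²) = √((-375.0)² + 298.0²) = 478.9 m.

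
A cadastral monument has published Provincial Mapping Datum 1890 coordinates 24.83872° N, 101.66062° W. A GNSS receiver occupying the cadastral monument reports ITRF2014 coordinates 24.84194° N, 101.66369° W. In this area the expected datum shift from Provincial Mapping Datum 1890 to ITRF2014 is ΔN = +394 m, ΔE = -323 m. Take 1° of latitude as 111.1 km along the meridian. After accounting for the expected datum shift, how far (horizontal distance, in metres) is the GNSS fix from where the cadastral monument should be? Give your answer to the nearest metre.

39 m

Observed coordinate differences: Δφ = +0.00322°, Δλ = -0.00307°.
Converting to metres (1° lat = 111100 m, cos φ = 0.907494): observed ΔN = 357.7 m, observed ΔE = -309.5 m.
Subtracting the expected shift leaves a residual of 357.7 − (394) = -36.3 m north and -309.5 − (-323) = 13.5 m east.
Residual distance = √((-36.3)² + 13.5²) = 38.7 m.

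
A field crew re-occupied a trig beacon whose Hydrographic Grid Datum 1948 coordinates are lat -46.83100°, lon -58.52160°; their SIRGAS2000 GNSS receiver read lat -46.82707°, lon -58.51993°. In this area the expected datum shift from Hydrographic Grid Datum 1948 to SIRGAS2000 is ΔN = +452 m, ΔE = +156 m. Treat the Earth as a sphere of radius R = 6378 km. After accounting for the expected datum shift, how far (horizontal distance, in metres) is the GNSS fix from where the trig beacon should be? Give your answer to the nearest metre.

32 m

Observed coordinate differences: Δφ = +0.00393°, Δλ = +0.00167°.
Converting to metres (1° lat = 111317 m, cos φ = 0.684153): observed ΔN = 437.5 m, observed ΔE = 127.2 m.
Subtracting the expected shift leaves a residual of 437.5 − (452) = -14.5 m north and 127.2 − (156) = -28.8 m east.
Residual distance = √((-14.5)² + (-28.8)²) = 32.3 m.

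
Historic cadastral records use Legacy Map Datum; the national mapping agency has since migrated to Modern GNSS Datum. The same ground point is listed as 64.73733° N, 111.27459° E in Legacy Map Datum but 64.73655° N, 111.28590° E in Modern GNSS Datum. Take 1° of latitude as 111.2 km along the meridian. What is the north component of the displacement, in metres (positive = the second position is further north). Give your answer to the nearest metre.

ΔN = -87 m

Δφ = 64.73655° − 64.73733° = -0.00078°; Δλ = 111.28590° − 111.27459° = +0.01131°.
ΔN = Δφ × 111200 = -86.7 m; ΔE = Δλ × 111200 × cos(64.73733°) = +0.01131 × 111200 × 0.426769 = 536.7 m.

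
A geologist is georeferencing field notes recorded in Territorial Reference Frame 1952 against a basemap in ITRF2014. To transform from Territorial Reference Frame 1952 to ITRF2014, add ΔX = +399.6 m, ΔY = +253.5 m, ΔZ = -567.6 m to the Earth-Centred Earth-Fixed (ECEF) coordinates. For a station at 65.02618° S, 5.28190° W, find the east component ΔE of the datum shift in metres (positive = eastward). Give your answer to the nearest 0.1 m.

At φ = -65.02618°, λ = -5.28190°: sin φ = -0.906501, cos φ = 0.422204, sin λ = -0.092056, cos λ = 0.995754.
ΔE = −sin λ·ΔX + cos λ·ΔY = −(-0.092056)·(399.6) + (0.995754)·(253.5) = 289.21 m.

ΔE = 289.2 m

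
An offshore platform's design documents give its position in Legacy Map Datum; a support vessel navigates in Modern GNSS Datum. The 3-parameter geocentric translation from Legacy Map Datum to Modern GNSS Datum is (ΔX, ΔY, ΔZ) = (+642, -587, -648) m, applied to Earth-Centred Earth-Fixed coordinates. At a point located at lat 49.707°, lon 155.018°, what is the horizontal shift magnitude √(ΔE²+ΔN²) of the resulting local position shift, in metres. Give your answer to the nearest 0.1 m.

337.4 m

The local east axis at (φ, λ) is (−sin λ, cos λ, 0), so ΔE = −sin(155.018°)·642 + cos(155.018°)·(-587) = 260.94 m.
The local north axis is (−sin φ cos λ, −sin φ sin λ, cos φ), giving ΔN = 443.869 + 189.093 − 419.059 = 213.90 m.
Horizontal magnitude = √(ΔE² + ΔN²) = √(260.94² + 213.90²) = 337.41 m.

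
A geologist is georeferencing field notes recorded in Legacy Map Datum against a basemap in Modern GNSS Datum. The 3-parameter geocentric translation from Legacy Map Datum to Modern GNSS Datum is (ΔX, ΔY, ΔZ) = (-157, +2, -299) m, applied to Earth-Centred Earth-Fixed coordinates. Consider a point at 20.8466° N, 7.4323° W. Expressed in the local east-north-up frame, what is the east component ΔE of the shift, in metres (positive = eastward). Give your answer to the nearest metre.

The local east axis at (φ, λ) is (−sin λ, cos λ, 0), so ΔE = −sin(-7.4323°)·(-157) + cos(-7.4323°)·2 = -18.33 m.

ΔE = -18 m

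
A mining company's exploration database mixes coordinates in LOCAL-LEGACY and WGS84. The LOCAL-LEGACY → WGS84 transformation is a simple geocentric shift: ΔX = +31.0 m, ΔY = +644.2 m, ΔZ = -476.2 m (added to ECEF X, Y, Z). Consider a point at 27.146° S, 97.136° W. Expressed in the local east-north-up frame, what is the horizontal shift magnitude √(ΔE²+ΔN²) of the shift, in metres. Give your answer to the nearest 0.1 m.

The local east axis at (φ, λ) is (−sin λ, cos λ, 0), so ΔE = −sin(-97.136°)·31.0 + cos(-97.136°)·644.2 = -49.27 m.
The local north axis is (−sin φ cos λ, −sin φ sin λ, cos φ), giving ΔN = -1.757 − 291.646 − 423.745 = -717.15 m.
Horizontal magnitude = √(ΔE² + ΔN²) = √((-49.27)² + (-717.15)²) = 718.84 m.

718.8 m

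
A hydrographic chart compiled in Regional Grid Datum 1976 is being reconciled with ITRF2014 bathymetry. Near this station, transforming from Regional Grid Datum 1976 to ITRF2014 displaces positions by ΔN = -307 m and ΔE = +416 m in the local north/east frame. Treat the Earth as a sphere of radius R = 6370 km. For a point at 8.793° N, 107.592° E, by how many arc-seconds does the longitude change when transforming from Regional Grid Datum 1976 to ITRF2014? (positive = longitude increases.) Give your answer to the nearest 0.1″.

At latitude 8.793°, cos φ = 0.988247.
One radian of longitude at latitude φ spans R cos φ, so Δλ = ΔE / (R cos φ) = 416.0 / (6370000 × 0.988247) = 6.6083e-05 rad = 13.631″.

Δλ = 13.6″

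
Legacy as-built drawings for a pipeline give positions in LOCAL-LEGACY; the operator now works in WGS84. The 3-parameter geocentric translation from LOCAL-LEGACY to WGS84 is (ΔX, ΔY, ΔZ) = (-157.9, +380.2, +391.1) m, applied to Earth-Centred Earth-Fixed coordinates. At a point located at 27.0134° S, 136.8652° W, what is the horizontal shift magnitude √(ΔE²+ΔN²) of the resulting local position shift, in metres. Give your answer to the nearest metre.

478 m

The local east axis at (φ, λ) is (−sin λ, cos λ, 0), so ΔE = −sin(-136.8652°)·(-157.9) + cos(-136.8652°)·380.2 = -385.41 m.
The local north axis is (−sin φ cos λ, −sin φ sin λ, cos φ), giving ΔN = 52.336 − 118.069 + 348.431 = 282.70 m.
Horizontal magnitude = √(ΔE² + ΔN²) = √((-385.41)² + 282.70²) = 477.97 m.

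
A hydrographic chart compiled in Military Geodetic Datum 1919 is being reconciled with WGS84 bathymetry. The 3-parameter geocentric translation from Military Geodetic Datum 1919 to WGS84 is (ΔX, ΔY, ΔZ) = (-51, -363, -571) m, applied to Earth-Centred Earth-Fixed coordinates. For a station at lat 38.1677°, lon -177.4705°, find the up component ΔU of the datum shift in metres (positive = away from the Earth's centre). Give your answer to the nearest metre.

At φ = 38.1677°, λ = -177.4705°: sin φ = 0.617965, cos φ = 0.786205, sin λ = -0.044134, cos λ = -0.999026.
ΔU = cos φ cos λ·ΔX + cos φ sin λ·ΔY + sin φ·ΔZ = (0.786205)(-0.999026)(-51) + (0.786205)(-0.044134)(-363) + (0.617965)(-571) = -300.21 m.

ΔU = -300 m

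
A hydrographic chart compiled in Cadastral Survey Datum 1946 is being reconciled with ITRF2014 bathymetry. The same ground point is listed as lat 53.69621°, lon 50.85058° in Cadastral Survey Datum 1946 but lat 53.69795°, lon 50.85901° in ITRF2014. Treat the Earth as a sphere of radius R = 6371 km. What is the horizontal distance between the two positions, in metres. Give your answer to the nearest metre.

588 m

Δφ = 53.69795° − 53.69621° = +0.00174°; Δλ = 50.85901° − 50.85058° = +0.00843°.
1° along a meridian = πR/180 = 111195 m.
ΔN = Δφ × 111195 = 193.5 m; ΔE = Δλ × 111195 × cos(53.69621°) = +0.00843 × 111195 × 0.592066 = 555.0 m.
Distance = √(ΔE² + ΔN²) = √(555.0² + 193.5²) = 587.7 m.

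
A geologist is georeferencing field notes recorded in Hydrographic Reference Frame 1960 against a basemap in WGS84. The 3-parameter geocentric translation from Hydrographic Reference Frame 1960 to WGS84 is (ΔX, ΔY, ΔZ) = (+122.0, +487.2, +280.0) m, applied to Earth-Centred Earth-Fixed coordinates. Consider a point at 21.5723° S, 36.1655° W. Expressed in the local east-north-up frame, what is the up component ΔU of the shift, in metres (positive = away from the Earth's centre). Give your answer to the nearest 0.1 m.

ΔU = -278.7 m

At φ = -21.5723°, λ = -36.1655°: sin φ = -0.367675, cos φ = 0.929954, sin λ = -0.590120, cos λ = 0.807316.
ΔU = cos φ cos λ·ΔX + cos φ sin λ·ΔY + sin φ·ΔZ = (0.929954)(0.807316)(122.0) + (0.929954)(-0.590120)(487.2) + (-0.367675)(280.0) = -278.72 m.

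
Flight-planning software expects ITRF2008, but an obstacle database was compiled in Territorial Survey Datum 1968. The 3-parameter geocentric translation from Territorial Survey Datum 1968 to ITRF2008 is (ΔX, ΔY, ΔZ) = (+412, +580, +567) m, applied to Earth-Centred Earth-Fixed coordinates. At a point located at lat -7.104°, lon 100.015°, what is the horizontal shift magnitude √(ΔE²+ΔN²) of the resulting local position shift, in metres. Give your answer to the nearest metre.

804 m

The local east axis at (φ, λ) is (−sin λ, cos λ, 0), so ΔE = −sin(100.015°)·412 + cos(100.015°)·580 = -506.59 m.
The local north axis is (−sin φ cos λ, −sin φ sin λ, cos φ), giving ΔN = -8.861 + 70.636 + 562.647 = 624.42 m.
Horizontal magnitude = √(ΔE² + ΔN²) = √((-506.59)² + 624.42²) = 804.07 m.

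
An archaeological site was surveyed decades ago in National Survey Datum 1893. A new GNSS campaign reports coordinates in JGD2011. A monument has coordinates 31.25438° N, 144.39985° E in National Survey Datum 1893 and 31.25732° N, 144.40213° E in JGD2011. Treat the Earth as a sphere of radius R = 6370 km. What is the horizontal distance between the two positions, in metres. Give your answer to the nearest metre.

392 m

Δφ = 31.25732° − 31.25438° = +0.00294°; Δλ = 144.40213° − 144.39985° = +0.00228°.
1° along a meridian = πR/180 = 111177 m.
ΔN = Δφ × 111177 = 326.9 m; ΔE = Δλ × 111177 × cos(31.25438°) = +0.00228 × 111177 × 0.854872 = 216.7 m.
Distance = √(ΔE² + ΔN²) = √(216.7² + 326.9²) = 392.2 m.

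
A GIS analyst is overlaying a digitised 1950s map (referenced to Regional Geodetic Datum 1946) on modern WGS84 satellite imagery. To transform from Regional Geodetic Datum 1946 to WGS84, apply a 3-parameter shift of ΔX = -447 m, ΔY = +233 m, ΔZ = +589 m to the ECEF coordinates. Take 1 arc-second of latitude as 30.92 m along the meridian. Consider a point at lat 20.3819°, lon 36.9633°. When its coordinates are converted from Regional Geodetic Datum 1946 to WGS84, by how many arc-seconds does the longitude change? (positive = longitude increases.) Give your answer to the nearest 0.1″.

sin φ = 0.348276, cos φ = 0.937392, sin λ = 0.601303, cos λ = 0.799021.
East component: ΔE = −sin λ·ΔX + cos λ·ΔY = −(0.601303)(-447) + (0.799021)(233) = 454.95 m.
1° of latitude spans 3600 × 30.92 = 111312 m; at latitude φ, 1° of longitude spans that × cos φ = 104343.0 m, so Δλ = 454.95 / 104343.0 × 3600 = 15.697″.

Δλ = 15.7″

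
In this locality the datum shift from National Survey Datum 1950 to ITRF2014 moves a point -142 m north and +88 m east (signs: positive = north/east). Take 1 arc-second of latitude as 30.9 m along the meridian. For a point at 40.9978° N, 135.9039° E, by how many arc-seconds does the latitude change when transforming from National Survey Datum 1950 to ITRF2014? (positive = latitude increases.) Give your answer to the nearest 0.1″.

Δφ = -4.6″

1″ of latitude = 30.90 m, so Δφ = -142.0 / 30.90 = -4.595″.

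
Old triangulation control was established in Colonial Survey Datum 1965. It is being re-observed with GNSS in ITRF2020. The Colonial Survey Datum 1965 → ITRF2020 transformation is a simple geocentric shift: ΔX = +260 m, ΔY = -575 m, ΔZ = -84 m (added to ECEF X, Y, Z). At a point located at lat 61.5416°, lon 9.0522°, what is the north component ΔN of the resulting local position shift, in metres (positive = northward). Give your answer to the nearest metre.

ΔN = -186 m

At φ = 61.5416°, λ = 9.0522°: sin φ = 0.879163, cos φ = 0.476521, sin λ = 0.157334, cos λ = 0.987545.
ΔN = −sin φ cos λ·ΔX − sin φ sin λ·ΔY + cos φ·ΔZ = −(0.879163)(0.987545)(260) − (0.879163)(0.157334)(-575) + (0.476521)(-84) = -186.23 m.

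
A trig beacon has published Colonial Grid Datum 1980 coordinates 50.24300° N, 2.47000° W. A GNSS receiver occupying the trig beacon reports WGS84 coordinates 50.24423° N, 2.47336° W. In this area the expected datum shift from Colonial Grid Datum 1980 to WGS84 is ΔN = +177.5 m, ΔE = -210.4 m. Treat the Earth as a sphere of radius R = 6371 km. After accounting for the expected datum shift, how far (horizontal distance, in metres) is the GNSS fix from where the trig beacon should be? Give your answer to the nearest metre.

Observed coordinate differences: Δφ = +0.00123°, Δλ = -0.00336°.
Converting to metres (1° lat = 111195 m, cos φ = 0.639533): observed ΔN = 136.8 m, observed ΔE = -238.9 m.
Subtracting the expected shift leaves a residual of 136.8 − (177.5) = -40.7 m north and -238.9 − (-210.4) = -28.5 m east.
Residual distance = √((-40.7)² + (-28.5)²) = 49.7 m.

50 m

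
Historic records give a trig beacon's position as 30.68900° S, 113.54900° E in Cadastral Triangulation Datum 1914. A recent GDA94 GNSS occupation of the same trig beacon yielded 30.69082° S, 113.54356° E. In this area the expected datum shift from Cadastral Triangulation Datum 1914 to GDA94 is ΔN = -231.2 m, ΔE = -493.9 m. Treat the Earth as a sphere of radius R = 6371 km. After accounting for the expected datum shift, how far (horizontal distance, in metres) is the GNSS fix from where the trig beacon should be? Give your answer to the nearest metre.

39 m

Observed coordinate differences: Δφ = -0.00182°, Δλ = -0.00544°.
Converting to metres (1° lat = 111195 m, cos φ = 0.859950): observed ΔN = -202.4 m, observed ΔE = -520.2 m.
Subtracting the expected shift leaves a residual of -202.4 − (-231.2) = 28.8 m north and -520.2 − (-493.9) = -26.3 m east.
Residual distance = √(28.8² + (-26.3)²) = 39.0 m.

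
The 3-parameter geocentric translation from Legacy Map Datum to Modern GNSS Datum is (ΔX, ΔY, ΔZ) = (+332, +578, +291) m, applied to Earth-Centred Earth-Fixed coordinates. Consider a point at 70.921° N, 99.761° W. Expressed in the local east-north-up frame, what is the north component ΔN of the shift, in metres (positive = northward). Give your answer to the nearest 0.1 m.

ΔN = 686.7 m

At φ = 70.921°, λ = -99.761°: sin φ = 0.945069, cos φ = 0.326872, sin λ = -0.985524, cos λ = -0.169539.
ΔN = −sin φ cos λ·ΔX − sin φ sin λ·ΔY + cos φ·ΔZ = −(0.945069)(-0.169539)(332) − (0.945069)(-0.985524)(578) + (0.326872)(291) = 686.66 m.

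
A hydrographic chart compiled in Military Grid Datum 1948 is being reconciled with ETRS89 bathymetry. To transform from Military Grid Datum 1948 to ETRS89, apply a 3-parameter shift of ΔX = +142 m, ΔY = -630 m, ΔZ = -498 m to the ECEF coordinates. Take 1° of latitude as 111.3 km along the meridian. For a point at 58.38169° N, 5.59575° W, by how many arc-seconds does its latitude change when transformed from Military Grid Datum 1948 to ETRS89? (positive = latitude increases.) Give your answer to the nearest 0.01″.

sin φ = 0.851559, cos φ = 0.524258, sin λ = -0.097509, cos λ = 0.995235.
North component: ΔN = −sin φ cos λ·ΔX − sin φ sin λ·ΔY + cos φ·ΔZ = −(0.851559)(0.995235)(142) − (0.851559)(-0.097509)(-630) + (0.524258)(-498) = -433.74 m.
1° of latitude spans 111300 m, so Δφ = -433.74 / 111300 × 3600 = -14.029″.

Δφ = -14.03″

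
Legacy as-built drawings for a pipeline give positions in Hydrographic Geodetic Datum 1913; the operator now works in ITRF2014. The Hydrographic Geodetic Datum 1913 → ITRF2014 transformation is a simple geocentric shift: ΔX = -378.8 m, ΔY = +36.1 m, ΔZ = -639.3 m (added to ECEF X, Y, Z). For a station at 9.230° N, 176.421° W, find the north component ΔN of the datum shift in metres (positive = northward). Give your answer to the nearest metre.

The local north axis is (−sin φ cos λ, −sin φ sin λ, cos φ), giving ΔN = -60.640 + 0.361 − 631.023 = -691.30 m.

ΔN = -691 m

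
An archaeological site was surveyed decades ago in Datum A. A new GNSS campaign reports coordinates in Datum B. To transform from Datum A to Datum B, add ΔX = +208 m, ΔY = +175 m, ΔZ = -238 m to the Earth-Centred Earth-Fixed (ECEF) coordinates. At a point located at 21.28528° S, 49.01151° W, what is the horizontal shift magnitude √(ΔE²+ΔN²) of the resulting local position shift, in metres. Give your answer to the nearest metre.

350 m

The local east axis at (φ, λ) is (−sin λ, cos λ, 0), so ΔE = −sin(-49.01151°)·208 + cos(-49.01151°)·175 = 271.79 m.
The local north axis is (−sin φ cos λ, −sin φ sin λ, cos φ), giving ΔN = 49.525 − 47.953 − 221.765 = -220.19 m.
Horizontal magnitude = √(ΔE² + ΔN²) = √(271.79² + (-220.19)²) = 349.79 m.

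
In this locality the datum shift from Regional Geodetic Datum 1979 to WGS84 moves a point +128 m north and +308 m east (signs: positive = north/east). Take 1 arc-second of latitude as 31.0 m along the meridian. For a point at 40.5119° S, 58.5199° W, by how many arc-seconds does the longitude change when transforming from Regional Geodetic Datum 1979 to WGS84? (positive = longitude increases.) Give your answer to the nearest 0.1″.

Δλ = 13.1″

At latitude -40.5119°, cos φ = 0.760271.
1″ of longitude at this latitude = 31.00 × cos φ = 23.5684 m, so Δλ = 308.0 / 23.5684 = 13.068″.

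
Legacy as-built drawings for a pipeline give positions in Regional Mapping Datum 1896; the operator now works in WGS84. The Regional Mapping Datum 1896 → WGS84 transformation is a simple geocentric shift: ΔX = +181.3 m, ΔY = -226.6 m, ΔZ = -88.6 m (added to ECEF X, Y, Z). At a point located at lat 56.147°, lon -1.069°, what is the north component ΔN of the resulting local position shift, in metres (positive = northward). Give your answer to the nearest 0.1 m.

At φ = 56.147°, λ = -1.069°: sin φ = 0.830470, cos φ = 0.557064, sin λ = -0.018656, cos λ = 0.999826.
ΔN = −sin φ cos λ·ΔX − sin φ sin λ·ΔY + cos φ·ΔZ = −(0.830470)(0.999826)(181.3) − (0.830470)(-0.018656)(-226.6) + (0.557064)(-88.6) = -203.40 m.

ΔN = -203.4 m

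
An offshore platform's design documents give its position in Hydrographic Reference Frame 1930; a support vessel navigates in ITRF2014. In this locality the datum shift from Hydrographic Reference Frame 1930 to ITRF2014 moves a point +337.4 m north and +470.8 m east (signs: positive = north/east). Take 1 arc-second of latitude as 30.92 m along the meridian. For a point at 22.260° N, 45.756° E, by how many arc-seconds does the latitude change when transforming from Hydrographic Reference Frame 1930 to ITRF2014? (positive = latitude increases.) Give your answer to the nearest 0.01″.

1″ of latitude = 30.92 m, so Δφ = 337.4 / 30.92 = 10.912″.

Δφ = 10.91″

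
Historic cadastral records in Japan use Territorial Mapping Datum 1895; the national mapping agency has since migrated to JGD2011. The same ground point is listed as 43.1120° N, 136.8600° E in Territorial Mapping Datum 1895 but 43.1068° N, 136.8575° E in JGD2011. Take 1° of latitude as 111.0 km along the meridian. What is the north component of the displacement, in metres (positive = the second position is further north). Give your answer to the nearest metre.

ΔN = -577 m

Δφ = 43.1068° − 43.1120° = -0.0052°; Δλ = 136.8575° − 136.8600° = -0.0025°.
ΔN = Δφ × 111000 = -577.2 m; ΔE = Δλ × 111000 × cos(43.1120°) = -0.0025 × 111000 × 0.730019 = -202.6 m.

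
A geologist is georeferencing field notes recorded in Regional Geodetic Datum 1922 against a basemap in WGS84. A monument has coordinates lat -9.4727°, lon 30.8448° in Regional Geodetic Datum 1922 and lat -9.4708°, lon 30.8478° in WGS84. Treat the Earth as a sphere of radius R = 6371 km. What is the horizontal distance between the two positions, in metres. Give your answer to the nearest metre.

391 m

Δφ = -9.4708° − -9.4727° = +0.0019°; Δλ = 30.8478° − 30.8448° = +0.0030°.
1° along a meridian = πR/180 = 111195 m.
ΔN = Δφ × 111195 = 211.3 m; ΔE = Δλ × 111195 × cos(-9.4727°) = +0.0030 × 111195 × 0.986364 = 329.0 m.
Distance = √(ΔE² + ΔN²) = √(329.0² + 211.3²) = 391.0 m.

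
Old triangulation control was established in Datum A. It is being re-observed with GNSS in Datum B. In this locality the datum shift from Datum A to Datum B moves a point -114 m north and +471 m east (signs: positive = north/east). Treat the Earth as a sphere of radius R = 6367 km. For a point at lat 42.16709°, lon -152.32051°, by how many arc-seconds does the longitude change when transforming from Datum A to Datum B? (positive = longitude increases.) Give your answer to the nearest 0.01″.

At latitude 42.16709°, cos φ = 0.741190.
One radian of longitude at latitude φ spans R cos φ, so Δλ = ΔE / (R cos φ) = 471.0 / (6367000 × 0.741190) = 9.9806e-05 rad = 20.586″.

Δλ = 20.59″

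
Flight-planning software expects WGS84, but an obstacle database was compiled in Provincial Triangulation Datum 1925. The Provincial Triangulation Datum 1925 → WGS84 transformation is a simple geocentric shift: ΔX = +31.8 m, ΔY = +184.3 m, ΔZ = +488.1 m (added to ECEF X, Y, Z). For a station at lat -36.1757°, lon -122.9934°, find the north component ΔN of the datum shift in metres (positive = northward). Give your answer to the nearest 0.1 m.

At φ = -36.1757°, λ = -122.9934°: sin φ = -0.590263, cos φ = 0.807211, sin λ = -0.838733, cos λ = -0.544542.
ΔN = −sin φ cos λ·ΔX − sin φ sin λ·ΔY + cos φ·ΔZ = −(-0.590263)(-0.544542)(31.8) − (-0.590263)(-0.838733)(184.3) + (0.807211)(488.1) = 292.54 m.

ΔN = 292.5 m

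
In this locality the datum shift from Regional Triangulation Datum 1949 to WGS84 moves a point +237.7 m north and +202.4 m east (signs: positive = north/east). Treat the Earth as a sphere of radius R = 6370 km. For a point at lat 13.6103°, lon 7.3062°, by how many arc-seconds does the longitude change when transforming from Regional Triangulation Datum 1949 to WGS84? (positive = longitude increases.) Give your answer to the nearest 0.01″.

At latitude 13.6103°, cos φ = 0.971919.
One radian of longitude at latitude φ spans R cos φ, so Δλ = ΔE / (R cos φ) = 202.4 / (6370000 × 0.971919) = 3.2692e-05 rad = 6.743″.

Δλ = 6.74″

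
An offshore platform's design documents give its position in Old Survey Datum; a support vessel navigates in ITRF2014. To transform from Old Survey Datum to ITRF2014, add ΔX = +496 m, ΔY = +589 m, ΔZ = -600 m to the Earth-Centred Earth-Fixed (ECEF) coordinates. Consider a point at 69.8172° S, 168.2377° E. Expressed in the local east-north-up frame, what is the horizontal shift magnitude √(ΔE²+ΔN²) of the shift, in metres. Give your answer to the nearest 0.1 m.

872.9 m

At φ = -69.8172°, λ = 168.2377°: sin φ = -0.938597, cos φ = 0.345016, sin λ = 0.203852, cos λ = -0.979002.
ΔE = −sin λ·ΔX + cos λ·ΔY = −(0.203852)·(496) + (-0.979002)·(589) = -677.74 m.
ΔN = −sin φ cos λ·ΔX − sin φ sin λ·ΔY + cos φ·ΔZ = −(-0.938597)(-0.979002)(496) − (-0.938597)(0.203852)(589) + (0.345016)(-600) = -550.08 m.
Horizontal magnitude = √(ΔE² + ΔN²) = √((-677.74)² + (-550.08)²) = 872.88 m.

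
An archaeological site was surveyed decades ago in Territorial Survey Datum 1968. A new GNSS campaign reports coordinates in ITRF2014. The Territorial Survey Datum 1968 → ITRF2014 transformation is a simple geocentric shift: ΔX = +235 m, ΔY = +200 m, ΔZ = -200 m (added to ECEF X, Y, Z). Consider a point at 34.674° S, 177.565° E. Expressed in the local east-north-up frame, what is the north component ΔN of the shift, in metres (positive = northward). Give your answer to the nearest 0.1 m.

At φ = -34.674°, λ = 177.565°: sin φ = -0.568906, cos φ = 0.822402, sin λ = 0.042486, cos λ = -0.999097.
ΔN = −sin φ cos λ·ΔX − sin φ sin λ·ΔY + cos φ·ΔZ = −(-0.568906)(-0.999097)(235) − (-0.568906)(0.042486)(200) + (0.822402)(-200) = -293.22 m.

ΔN = -293.2 m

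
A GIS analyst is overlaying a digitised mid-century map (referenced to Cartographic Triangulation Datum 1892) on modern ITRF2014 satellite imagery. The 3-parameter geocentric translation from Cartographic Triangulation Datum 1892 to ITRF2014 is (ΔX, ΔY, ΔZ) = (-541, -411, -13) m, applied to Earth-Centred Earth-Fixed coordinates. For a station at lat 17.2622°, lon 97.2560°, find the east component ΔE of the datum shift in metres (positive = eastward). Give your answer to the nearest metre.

ΔE = 589 m

The local east axis at (φ, λ) is (−sin λ, cos λ, 0), so ΔE = −sin(97.2560°)·(-541) + cos(97.2560°)·(-411) = 588.58 m.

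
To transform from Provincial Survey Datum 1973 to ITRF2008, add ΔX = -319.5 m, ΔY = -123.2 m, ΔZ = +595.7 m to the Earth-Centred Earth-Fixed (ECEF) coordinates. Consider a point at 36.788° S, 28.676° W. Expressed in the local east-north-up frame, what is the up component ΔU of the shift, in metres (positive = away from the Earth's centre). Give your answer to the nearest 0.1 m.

At φ = -36.788°, λ = -28.676°: sin φ = -0.598856, cos φ = 0.800857, sin λ = -0.479856, cos λ = 0.877347.
ΔU = cos φ cos λ·ΔX + cos φ sin λ·ΔY + sin φ·ΔZ = (0.800857)(0.877347)(-319.5) + (0.800857)(-0.479856)(-123.2) + (-0.598856)(595.7) = -533.88 m.

ΔU = -533.9 m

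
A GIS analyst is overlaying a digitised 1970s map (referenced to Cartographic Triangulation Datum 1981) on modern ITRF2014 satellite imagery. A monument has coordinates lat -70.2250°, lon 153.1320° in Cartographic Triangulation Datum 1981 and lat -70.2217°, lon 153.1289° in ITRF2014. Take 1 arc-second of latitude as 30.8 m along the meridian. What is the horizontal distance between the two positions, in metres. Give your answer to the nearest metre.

384 m

Δφ = -70.2217° − -70.2250° = +0.0033°; Δλ = 153.1289° − 153.1320° = -0.0031°.
1° of latitude = 3600 × 30.80 = 110880 m.
ΔN = Δφ × 110880 = 365.9 m; ΔE = Δλ × 110880 × cos(-70.2250°) = -0.0031 × 110880 × 0.338327 = -116.3 m.
Distance = √(ΔE² + ΔN²) = √((-116.3)² + 365.9²) = 383.9 m.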